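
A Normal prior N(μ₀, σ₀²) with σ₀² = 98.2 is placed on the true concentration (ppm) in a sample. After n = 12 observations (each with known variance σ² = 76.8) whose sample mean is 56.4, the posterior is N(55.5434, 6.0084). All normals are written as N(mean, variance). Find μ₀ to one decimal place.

With known observation variance, the Normal–Normal posterior has precision τ_n = τ₀ + n/σ² and mean μ_n = (τ₀μ₀ + (n/σ²)x̄)/τ_n.
Here τ₀ = 1/98.2 = 0.010183 and τ_data = 12/76.8 = 0.156250, so τ_n = 0.166433.
Rearranging for μ₀: μ₀ = (μ_n·τ_n − τ_data·x̄)/τ₀ = (55.5434·0.166433 − 0.156250·56.4) / 0.010183 = 0.431755/0.010183 ≈ 42.4.

μ₀ = 42.4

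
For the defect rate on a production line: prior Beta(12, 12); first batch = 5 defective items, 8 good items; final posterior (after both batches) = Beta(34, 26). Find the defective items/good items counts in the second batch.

Sequential conjugate updates are equivalent to a single update on the pooled data, so total successes = posterior α − prior α and total failures = posterior β − prior β.
Total across both batches: 34−12=22 defective items, 26−12=14 good items.
Subtract the first batch: 22−5=17 defective items and 14−8=6 good items.

17 defective items and 6 good items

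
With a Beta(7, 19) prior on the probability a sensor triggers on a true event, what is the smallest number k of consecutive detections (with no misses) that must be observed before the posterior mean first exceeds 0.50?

k = 13

After k detections and 0 misses the posterior is Beta(7+k, 19), with mean (7+k)/(7+19+k).
Set (7+k)/(26+k) > 0.50 and solve: k > (0.50·26 − 7)/(1 − 0.50) = 12.000.
The smallest integer exceeding 12.000 is 13.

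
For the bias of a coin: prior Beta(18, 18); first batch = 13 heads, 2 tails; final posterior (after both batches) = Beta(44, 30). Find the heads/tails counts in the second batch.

13 heads and 10 tails

Because Beta–binomial updating is additive in the counts, the combined data contributed (α_post−α_prior, β_post−β_prior) successes and failures.
Total across both batches: 44−18=26 heads, 30−18=12 tails.
Subtract the first batch: 26−13=13 heads and 12−2=10 tails.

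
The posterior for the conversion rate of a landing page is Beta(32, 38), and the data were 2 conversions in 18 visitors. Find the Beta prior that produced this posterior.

Beta(30, 22)

Under Beta–binomial conjugacy the posterior parameters are (α+s, β+f).
So α = 32 − 2 = 30 and β = 38 − 16 = 22.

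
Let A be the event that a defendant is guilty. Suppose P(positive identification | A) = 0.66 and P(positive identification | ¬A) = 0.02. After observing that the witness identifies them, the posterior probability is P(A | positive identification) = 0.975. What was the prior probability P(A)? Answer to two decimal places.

P(A) = 0.54

In odds form, posterior odds = prior odds × likelihood ratio, so prior odds = posterior odds ÷ LR.
Posterior odds = 0.975/(1−0.975) = 39.0000. LR = 0.66/0.02 = 33.0000.
Prior odds = 39.0000/33.0000 = 1.1818, so P(A) = 1.1818/(1+1.1818) ≈ 0.54.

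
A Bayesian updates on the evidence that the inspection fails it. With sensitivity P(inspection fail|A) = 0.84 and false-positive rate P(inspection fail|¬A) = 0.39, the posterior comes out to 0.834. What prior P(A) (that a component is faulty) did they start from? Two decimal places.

P(A) = 0.70

In odds form, posterior odds = prior odds × likelihood ratio, so prior odds = posterior odds ÷ LR.
Posterior odds = 0.834/(1−0.834) = 5.0241. LR = 0.84/0.39 = 2.1538.
Prior odds = 5.0241/2.1538 = 2.3327, so P(A) = 2.3327/(1+2.3327) ≈ 0.70.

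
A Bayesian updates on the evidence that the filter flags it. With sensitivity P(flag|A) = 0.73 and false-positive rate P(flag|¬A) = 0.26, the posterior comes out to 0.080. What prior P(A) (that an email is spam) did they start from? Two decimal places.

In odds form, posterior odds = prior odds × likelihood ratio, so prior odds = posterior odds ÷ LR.
Posterior odds = 0.080/(1−0.080) = 0.0870. LR = 0.73/0.26 = 2.8077.
Prior odds = 0.0870/2.8077 = 0.0310, so P(A) = 0.0310/(1+0.0310) ≈ 0.03.

P(A) = 0.03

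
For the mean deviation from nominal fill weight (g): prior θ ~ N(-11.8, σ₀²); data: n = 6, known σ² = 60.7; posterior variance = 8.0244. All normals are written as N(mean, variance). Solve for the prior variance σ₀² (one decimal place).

For the Normal–Normal model with known σ², precisions add: τ_n = τ₀ + n/σ².
So 1/σ₀² = 1/8.0244 − 6/60.7 = 0.124620 − 0.098847 = 0.025773.
Hence σ₀² = 1/0.025773 ≈ 38.8.

σ₀² = 38.8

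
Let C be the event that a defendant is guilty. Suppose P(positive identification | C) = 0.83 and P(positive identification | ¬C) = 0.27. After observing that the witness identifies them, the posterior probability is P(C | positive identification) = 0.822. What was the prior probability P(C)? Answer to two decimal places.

P(C) = 0.60

In odds form, posterior odds = prior odds × likelihood ratio, so prior odds = posterior odds ÷ LR.
Posterior odds = 0.822/(1−0.822) = 4.6180. LR = 0.83/0.27 = 3.0741.
Prior odds = 4.6180/3.0741 = 1.5022, so P(C) = 1.5022/(1+1.5022) ≈ 0.60.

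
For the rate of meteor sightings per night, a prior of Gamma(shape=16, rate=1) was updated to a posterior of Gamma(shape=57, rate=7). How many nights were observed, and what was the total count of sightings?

n = 6 nights with total 41 sightings

Gamma–Poisson conjugacy: posterior shape = α + Σxᵢ, posterior rate = β + n.
Matching: Σxᵢ = 57 − 16 = 41 and n = 7 − 1 = 6.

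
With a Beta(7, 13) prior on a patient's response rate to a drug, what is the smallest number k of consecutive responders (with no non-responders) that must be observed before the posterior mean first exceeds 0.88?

k = 89

After k responders and 0 non-responders the posterior is Beta(7+k, 13), with mean (7+k)/(7+13+k).
Set (7+k)/(20+k) > 0.88 and solve: k > (0.88·20 − 7)/(1 − 0.88) = 88.333.
The smallest integer exceeding 88.333 is 89, and checking k=89: (96)/(109) = 0.8807 > 0.88.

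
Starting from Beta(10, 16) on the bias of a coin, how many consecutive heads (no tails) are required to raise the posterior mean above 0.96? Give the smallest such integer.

k = 375

After k heads and 0 tails the posterior is Beta(10+k, 16), with mean (10+k)/(10+16+k).
Set (10+k)/(26+k) > 0.96 and solve: k > (0.96·26 − 10)/(1 − 0.96) = 374.000.
The smallest integer exceeding 374.000 is 375.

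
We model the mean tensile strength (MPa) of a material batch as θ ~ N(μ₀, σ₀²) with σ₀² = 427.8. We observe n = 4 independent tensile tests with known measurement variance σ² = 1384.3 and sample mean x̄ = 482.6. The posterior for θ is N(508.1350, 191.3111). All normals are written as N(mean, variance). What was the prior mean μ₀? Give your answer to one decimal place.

The posterior mean is a precision-weighted average: μ_n = (τ₀μ₀ + τ_data·x̄)/(τ₀+τ_data), with τ₀=1/σ₀² and τ_data=n/σ².
Here τ₀ = 1/427.8 = 0.002338 and τ_data = 4/1384.3 = 0.002890, so τ_n = 0.005228.
Rearranging for μ₀: μ₀ = (μ_n·τ_n − τ_data·x̄)/τ₀ = (508.1350·0.005228 − 0.002890·482.6) / 0.002338 = 1.261816/0.002338 ≈ 539.7.

μ₀ = 539.7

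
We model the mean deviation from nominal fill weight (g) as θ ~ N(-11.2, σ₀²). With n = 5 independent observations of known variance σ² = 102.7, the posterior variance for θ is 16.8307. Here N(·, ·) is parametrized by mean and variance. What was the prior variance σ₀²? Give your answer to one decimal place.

σ₀² = 93.2

Posterior precision equals prior precision plus data precision: 1/σ_n² = 1/σ₀² + n/σ².
So 1/σ₀² = 1/16.8307 − 5/102.7 = 0.059415 − 0.048685 = 0.010730.
Hence σ₀² = 1/0.010730 ≈ 93.2.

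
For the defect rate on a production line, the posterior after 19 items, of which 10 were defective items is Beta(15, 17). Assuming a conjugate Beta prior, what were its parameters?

A Beta(a, b) prior with s successes and f failures in binomial data gives a Beta(a+s, b+f) posterior.
Subtract the data counts: 15−10=5, 17−9=8.

Beta(5, 8)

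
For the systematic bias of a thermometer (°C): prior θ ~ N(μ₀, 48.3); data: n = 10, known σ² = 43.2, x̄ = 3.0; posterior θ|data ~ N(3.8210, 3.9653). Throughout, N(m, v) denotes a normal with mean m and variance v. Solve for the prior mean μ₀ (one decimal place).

μ₀ = 13.0

With known observation variance, the Normal–Normal posterior has precision τ_n = τ₀ + n/σ² and mean μ_n = (τ₀μ₀ + (n/σ²)x̄)/τ_n.
Here τ₀ = 1/48.3 = 0.020704 and τ_data = 10/43.2 = 0.231481, so τ_n = 0.252185.
Rearranging for μ₀: μ₀ = (μ_n·τ_n − τ_data·x̄)/τ₀ = (3.8210·0.252185 − 0.231481·3.0) / 0.020704 = 0.269156/0.020704 ≈ 13.0.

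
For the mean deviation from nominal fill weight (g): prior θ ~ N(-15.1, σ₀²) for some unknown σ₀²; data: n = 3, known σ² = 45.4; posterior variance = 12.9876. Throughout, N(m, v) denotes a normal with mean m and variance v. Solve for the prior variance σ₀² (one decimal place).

σ₀² = 91.6

Posterior precision equals prior precision plus data precision: 1/σ_n² = 1/σ₀² + n/σ².
So 1/σ₀² = 1/12.9876 − 3/45.4 = 0.076997 − 0.066079 = 0.010918.
Hence σ₀² = 1/0.010918 ≈ 91.6.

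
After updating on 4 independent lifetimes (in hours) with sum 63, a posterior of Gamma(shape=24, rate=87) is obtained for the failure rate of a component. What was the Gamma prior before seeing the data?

Gamma–exponential conjugacy: posterior shape = α + n, posterior rate = β + Σtᵢ.
So α = 24 − 4 = 20 and β = 87 − 63 = 24.

Gamma(shape=20, rate=24)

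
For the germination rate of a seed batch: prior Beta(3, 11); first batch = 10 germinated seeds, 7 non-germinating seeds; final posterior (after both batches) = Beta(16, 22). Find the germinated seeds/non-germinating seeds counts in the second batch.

3 germinated seeds and 4 non-germinating seeds

Sequential conjugate updates are equivalent to a single update on the pooled data, so total successes = posterior α − prior α and total failures = posterior β − prior β.
Total across both batches: 16−3=13 germinated seeds, 22−11=11 non-germinating seeds.
Subtract the first batch: 13−10=3 germinated seeds and 11−7=4 non-germinating seeds.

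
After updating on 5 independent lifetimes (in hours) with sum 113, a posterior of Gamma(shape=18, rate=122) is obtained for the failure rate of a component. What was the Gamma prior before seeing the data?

Gamma–exponential conjugacy: posterior shape = α + n, posterior rate = β + Σtᵢ.
So α = 18 − 5 = 13 and β = 122 − 113 = 9.

Gamma(shape=13, rate=9)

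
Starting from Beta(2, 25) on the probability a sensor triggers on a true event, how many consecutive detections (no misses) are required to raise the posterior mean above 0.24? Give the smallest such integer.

After k detections and 0 misses the posterior is Beta(2+k, 25), with mean (2+k)/(2+25+k).
Set (2+k)/(27+k) > 0.24 and solve: k > (0.24·27 − 2)/(1 − 0.24) = 5.895.
The smallest integer exceeding 5.895 is 6, and checking k=6: (8)/(33) = 0.2424 > 0.24.

k = 6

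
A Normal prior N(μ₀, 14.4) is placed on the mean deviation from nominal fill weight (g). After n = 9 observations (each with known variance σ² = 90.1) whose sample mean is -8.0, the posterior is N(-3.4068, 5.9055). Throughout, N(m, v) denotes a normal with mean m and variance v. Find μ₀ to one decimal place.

The posterior mean is a precision-weighted average: μ_n = (τ₀μ₀ + τ_data·x̄)/(τ₀+τ_data), with τ₀=1/σ₀² and τ_data=n/σ².
Here τ₀ = 1/14.4 = 0.069444 and τ_data = 9/90.1 = 0.099889, so τ_n = 0.169333.
Rearranging for μ₀: μ₀ = (μ_n·τ_n − τ_data·x̄)/τ₀ = (-3.4068·0.169333 − 0.099889·-8.0) / 0.069444 = 0.222228/0.069444 ≈ 3.2.

μ₀ = 3.2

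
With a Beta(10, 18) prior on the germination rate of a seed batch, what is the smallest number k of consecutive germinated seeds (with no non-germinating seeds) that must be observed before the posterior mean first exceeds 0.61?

After k germinated seeds and 0 non-germinating seeds the posterior is Beta(10+k, 18), with mean (10+k)/(10+18+k).
Set (10+k)/(28+k) > 0.61 and solve: k > (0.61·28 − 10)/(1 − 0.61) = 18.154.
The smallest integer exceeding 18.154 is 19, and checking k=19: (29)/(47) = 0.6170 > 0.61.

k = 19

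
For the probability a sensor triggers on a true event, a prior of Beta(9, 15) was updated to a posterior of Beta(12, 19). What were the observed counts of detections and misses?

3 detections and 4 misses

A Beta(α, β) prior with s successes and f failures in binomial data gives a Beta(α+s, β+f) posterior.
Match parameters: s=12−9=3, f=19−15=4.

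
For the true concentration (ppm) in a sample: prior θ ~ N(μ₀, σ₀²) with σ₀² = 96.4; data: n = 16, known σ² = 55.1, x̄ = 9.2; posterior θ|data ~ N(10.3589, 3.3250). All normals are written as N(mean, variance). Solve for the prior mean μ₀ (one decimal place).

The posterior mean is a precision-weighted average: μ_n = (τ₀μ₀ + τ_data·x̄)/(τ₀+τ_data), with τ₀=1/σ₀² and τ_data=n/σ².
Here τ₀ = 1/96.4 = 0.010373 and τ_data = 16/55.1 = 0.290381, so τ_n = 0.300754.
Rearranging for μ₀: μ₀ = (μ_n·τ_n − τ_data·x̄)/τ₀ = (10.3589·0.300754 − 0.290381·9.2) / 0.010373 = 0.443975/0.010373 ≈ 42.8.

μ₀ = 42.8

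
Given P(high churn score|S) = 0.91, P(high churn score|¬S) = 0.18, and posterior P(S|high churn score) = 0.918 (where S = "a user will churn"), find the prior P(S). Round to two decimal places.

P(S) = 0.69

Bayes' rule in odds form gives O(S|E) = O(S)·[P(E|S)/P(E|¬S)], hence O(S) = O(S|E)/LR.
Posterior odds = 0.918/(1−0.918) = 11.1951. LR = 0.91/0.18 = 5.0556.
Prior odds = 11.1951/5.0556 = 2.2144, so P(S) = 2.2144/(1+2.2144) ≈ 0.69.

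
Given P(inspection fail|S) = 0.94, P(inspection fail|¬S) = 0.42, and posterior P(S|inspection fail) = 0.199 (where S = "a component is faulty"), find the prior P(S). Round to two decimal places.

P(S) = 0.10

Bayes' rule in odds form gives O(S|E) = O(S)·[P(E|S)/P(E|¬S)], hence O(S) = O(S|E)/LR.
Posterior odds = 0.199/(1−0.199) = 0.2484. LR = 0.94/0.42 = 2.2381.
Prior odds = 0.2484/2.2381 = 0.1110, so P(S) = 0.1110/(1+0.1110) ≈ 0.10.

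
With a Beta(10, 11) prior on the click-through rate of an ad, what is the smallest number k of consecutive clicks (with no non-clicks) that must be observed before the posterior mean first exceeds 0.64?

k = 10

After k clicks and 0 non-clicks the posterior is Beta(10+k, 11), with mean (10+k)/(10+11+k).
Set (10+k)/(21+k) > 0.64 and solve: k > (0.64·21 − 10)/(1 − 0.64) = 9.556.
The smallest integer exceeding 9.556 is 10.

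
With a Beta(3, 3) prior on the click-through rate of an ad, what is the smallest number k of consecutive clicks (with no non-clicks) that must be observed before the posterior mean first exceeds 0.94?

After k clicks and 0 non-clicks the posterior is Beta(3+k, 3), with mean (3+k)/(3+3+k).
Set (3+k)/(6+k) > 0.94 and solve: k > (0.94·6 − 3)/(1 − 0.94) = 44.000.
The smallest integer exceeding 44.000 is 45.

k = 45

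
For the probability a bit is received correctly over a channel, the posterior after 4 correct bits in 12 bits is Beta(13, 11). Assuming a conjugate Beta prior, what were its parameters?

Under Beta–binomial conjugacy the posterior parameters are (a+s, b+f).
Subtract the data counts: 13−4=9, 11−8=3.

Beta(9, 3)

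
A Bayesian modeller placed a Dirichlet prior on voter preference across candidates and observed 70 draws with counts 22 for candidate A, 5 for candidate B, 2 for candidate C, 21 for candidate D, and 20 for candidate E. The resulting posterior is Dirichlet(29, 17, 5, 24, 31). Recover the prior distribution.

Dirichlet(7, 12, 3, 3, 11)

For a Dirichlet(α) prior with multinomial counts c, the posterior is Dirichlet(α + c) componentwise.
Subtract each count from the matching posterior parameter: 29−22=7, 17−5=12, 5−2=3, 24−21=3, 31−20=11.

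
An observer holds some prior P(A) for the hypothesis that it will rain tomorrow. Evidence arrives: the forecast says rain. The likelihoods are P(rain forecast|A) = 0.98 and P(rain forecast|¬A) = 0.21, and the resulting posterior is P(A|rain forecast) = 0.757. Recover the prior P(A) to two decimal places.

In odds form, posterior odds = prior odds × likelihood ratio, so prior odds = posterior odds ÷ LR.
Posterior odds = 0.757/(1−0.757) = 3.1152. LR = 0.98/0.21 = 4.6667.
Prior odds = 3.1152/4.6667 = 0.6675, so P(A) = 0.6675/(1+0.6675) ≈ 0.40.

P(A) = 0.40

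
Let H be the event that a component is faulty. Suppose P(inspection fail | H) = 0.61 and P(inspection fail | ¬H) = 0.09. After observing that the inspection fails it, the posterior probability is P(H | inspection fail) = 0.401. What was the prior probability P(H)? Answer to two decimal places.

In odds form, posterior odds = prior odds × likelihood ratio, so prior odds = posterior odds ÷ LR.
Posterior odds = 0.401/(1−0.401) = 0.6694. LR = 0.61/0.09 = 6.7778.
Prior odds = 0.6694/6.7778 = 0.0988, so P(H) = 0.0988/(1+0.0988) ≈ 0.09.

P(H) = 0.09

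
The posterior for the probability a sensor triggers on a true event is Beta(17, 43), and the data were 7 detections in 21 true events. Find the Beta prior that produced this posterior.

Under Beta–binomial conjugacy the posterior parameters are (α+s, β+f).
Subtract the data counts: 17−7=10, 43−14=29.

Beta(10, 29)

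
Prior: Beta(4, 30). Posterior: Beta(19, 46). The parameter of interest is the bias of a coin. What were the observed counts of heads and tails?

A Beta(α, β) prior with s successes and f failures in binomial data gives a Beta(α+s, β+f) posterior.
Match parameters: s=19−4=15, f=46−30=16.

15 heads and 16 tails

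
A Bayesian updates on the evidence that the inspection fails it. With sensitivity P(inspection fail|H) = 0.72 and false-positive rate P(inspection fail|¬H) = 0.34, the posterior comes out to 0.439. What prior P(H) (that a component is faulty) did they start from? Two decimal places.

P(H) = 0.27

Bayes' rule in odds form gives O(H|E) = O(H)·[P(E|H)/P(E|¬H)], hence O(H) = O(H|E)/LR.
Posterior odds = 0.439/(1−0.439) = 0.7825. LR = 0.72/0.34 = 2.1176.
Prior odds = 0.7825/2.1176 = 0.3695, so P(H) = 0.3695/(1+0.3695) ≈ 0.27.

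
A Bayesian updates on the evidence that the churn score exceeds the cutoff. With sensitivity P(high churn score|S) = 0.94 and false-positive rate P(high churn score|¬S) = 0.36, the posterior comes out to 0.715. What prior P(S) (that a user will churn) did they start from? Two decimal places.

Bayes' rule in odds form gives O(S|E) = O(S)·[P(E|S)/P(E|¬S)], hence O(S) = O(S|E)/LR.
Posterior odds = 0.715/(1−0.715) = 2.5088. LR = 0.94/0.36 = 2.6111.
Prior odds = 2.5088/2.6111 = 0.9608, so P(S) = 0.9608/(1+0.9608) ≈ 0.49.

P(S) = 0.49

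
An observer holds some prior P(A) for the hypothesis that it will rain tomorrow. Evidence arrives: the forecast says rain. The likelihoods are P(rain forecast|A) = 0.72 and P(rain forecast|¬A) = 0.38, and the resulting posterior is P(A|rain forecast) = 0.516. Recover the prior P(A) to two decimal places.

P(A) = 0.36

Bayes' rule in odds form gives O(A|E) = O(A)·[P(E|A)/P(E|¬A)], hence O(A) = O(A|E)/LR.
Posterior odds = 0.516/(1−0.516) = 1.0661. LR = 0.72/0.38 = 1.8947.
Prior odds = 1.0661/1.8947 = 0.5627, so P(A) = 0.5627/(1+0.5627) ≈ 0.36.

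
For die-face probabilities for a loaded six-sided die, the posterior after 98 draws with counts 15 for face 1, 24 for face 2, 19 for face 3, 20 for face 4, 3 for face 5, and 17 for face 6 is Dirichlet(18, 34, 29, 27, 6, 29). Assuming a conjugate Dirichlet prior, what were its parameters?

Dirichlet(3, 10, 10, 7, 3, 12)

For a Dirichlet(α) prior with multinomial counts c, the posterior is Dirichlet(α + c) componentwise.
Subtract each count from the matching posterior parameter: 18−15=3, 34−24=10, 29−19=10, 27−20=7, 6−3=3, 29−17=12.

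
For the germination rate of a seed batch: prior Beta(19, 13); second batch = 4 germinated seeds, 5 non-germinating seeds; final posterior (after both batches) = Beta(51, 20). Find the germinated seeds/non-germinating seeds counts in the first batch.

28 germinated seeds and 2 non-germinating seeds

Sequential conjugate updates are equivalent to a single update on the pooled data, so total successes = posterior α − prior α and total failures = posterior β − prior β.
Total across both batches: 51−19=32 germinated seeds, 20−13=7 non-germinating seeds.
Subtract the second batch: 32−4=28 germinated seeds and 7−5=2 non-germinating seeds.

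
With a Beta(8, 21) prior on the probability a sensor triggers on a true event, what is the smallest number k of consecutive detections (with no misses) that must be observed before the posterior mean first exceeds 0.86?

After k detections and 0 misses the posterior is Beta(8+k, 21), with mean (8+k)/(8+21+k).
Set (8+k)/(29+k) > 0.86 and solve: k > (0.86·29 − 8)/(1 − 0.86) = 121.000.
The smallest integer exceeding 121.000 is 122.

k = 122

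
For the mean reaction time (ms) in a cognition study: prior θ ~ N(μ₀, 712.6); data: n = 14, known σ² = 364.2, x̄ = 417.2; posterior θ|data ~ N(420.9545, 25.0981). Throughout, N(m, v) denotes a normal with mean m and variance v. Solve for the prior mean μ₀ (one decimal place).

With known observation variance, the Normal–Normal posterior has precision τ_n = τ₀ + n/σ² and mean μ_n = (τ₀μ₀ + (n/σ²)x̄)/τ_n.
Here τ₀ = 1/712.6 = 0.001403 and τ_data = 14/364.2 = 0.038440, so τ_n = 0.039843.
Rearranging for μ₀: μ₀ = (μ_n·τ_n − τ_data·x̄)/τ₀ = (420.9545·0.039843 − 0.038440·417.2) / 0.001403 = 0.734922/0.001403 ≈ 523.8.

μ₀ = 523.8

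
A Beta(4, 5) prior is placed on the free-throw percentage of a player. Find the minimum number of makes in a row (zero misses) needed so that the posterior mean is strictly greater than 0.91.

After k makes and 0 misses the posterior is Beta(4+k, 5), with mean (4+k)/(4+5+k).
Set (4+k)/(9+k) > 0.91 and solve: k > (0.91·9 − 4)/(1 − 0.91) = 46.556.
The smallest integer exceeding 46.556 is 47, and checking k=47: (51)/(56) = 0.9107 > 0.91.

k = 47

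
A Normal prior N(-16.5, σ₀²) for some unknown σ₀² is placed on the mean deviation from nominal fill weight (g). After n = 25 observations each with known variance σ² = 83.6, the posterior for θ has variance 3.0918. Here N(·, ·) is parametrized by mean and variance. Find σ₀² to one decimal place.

σ₀² = 41.0

Posterior precision equals prior precision plus data precision: 1/σ_n² = 1/σ₀² + n/σ².
So 1/σ₀² = 1/3.0918 − 25/83.6 = 0.323436 − 0.299043 = 0.024393.
Hence σ₀² = 1/0.024393 ≈ 41.0.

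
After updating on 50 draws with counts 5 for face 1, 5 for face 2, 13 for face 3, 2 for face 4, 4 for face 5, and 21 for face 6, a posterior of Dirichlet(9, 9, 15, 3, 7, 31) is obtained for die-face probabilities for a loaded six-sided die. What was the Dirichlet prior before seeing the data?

Dirichlet(4, 4, 2, 1, 3, 10)

For a Dirichlet(α) prior with multinomial counts c, the posterior is Dirichlet(α + c) componentwise.
Subtract each count from the matching posterior parameter: 9−5=4, 9−5=4, 15−13=2, 3−2=1, 7−4=3, 31−21=10.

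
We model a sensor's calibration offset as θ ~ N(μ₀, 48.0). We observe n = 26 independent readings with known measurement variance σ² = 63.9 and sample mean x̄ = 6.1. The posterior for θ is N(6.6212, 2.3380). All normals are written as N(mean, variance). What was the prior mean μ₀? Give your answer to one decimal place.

μ₀ = 16.8

With known observation variance, the Normal–Normal posterior has precision τ_n = τ₀ + n/σ² and mean μ_n = (τ₀μ₀ + (n/σ²)x̄)/τ_n.
Here τ₀ = 1/48.0 = 0.020833 and τ_data = 26/63.9 = 0.406886, so τ_n = 0.427719.
Rearranging for μ₀: μ₀ = (μ_n·τ_n − τ_data·x̄)/τ₀ = (6.6212·0.427719 − 0.406886·6.1) / 0.020833 = 0.350008/0.020833 ≈ 16.8.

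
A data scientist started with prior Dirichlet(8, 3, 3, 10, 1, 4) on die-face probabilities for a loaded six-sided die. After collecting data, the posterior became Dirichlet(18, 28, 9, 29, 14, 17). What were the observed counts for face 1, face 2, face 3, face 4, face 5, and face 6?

For a Dirichlet(α) prior with multinomial counts c, the posterior is Dirichlet(α + c) componentwise.
Counts are posterior − prior componentwise: 18−8=10, 28−3=25, 9−3=6, 29−10=19, 14−1=13, 17−4=13.

counts (10, 25, 6, 19, 13, 13)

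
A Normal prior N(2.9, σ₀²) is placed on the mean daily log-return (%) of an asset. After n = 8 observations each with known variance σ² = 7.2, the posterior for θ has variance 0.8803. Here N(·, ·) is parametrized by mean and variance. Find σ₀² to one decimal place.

σ₀² = 40.2

For the Normal–Normal model with known σ², precisions add: τ_n = τ₀ + n/σ².
So 1/σ₀² = 1/0.8803 − 8/7.2 = 1.135976 − 1.111111 = 0.024865.
Hence σ₀² = 1/0.024865 ≈ 40.2.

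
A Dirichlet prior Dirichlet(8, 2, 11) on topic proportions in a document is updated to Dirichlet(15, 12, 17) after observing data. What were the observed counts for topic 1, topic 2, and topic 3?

For a Dirichlet(α) prior with multinomial counts c, the posterior is Dirichlet(α + c) componentwise.
Counts are posterior − prior componentwise: 15−8=7, 12−2=10, 17−11=6.

counts (7, 10, 6)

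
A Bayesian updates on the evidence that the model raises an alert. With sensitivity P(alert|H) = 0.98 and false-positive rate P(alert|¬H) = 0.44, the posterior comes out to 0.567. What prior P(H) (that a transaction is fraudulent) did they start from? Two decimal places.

In odds form, posterior odds = prior odds × likelihood ratio, so prior odds = posterior odds ÷ LR.
Posterior odds = 0.567/(1−0.567) = 1.3095. LR = 0.98/0.44 = 2.2273.
Prior odds = 1.3095/2.2273 = 0.5879, so P(H) = 0.5879/(1+0.5879) ≈ 0.37.

P(H) = 0.37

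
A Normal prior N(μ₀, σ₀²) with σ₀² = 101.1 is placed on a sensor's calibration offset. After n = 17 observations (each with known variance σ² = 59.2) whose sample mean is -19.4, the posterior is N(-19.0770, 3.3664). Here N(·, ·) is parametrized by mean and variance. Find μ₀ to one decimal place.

μ₀ = -9.7

With known observation variance, the Normal–Normal posterior has precision τ_n = τ₀ + n/σ² and mean μ_n = (τ₀μ₀ + (n/σ²)x̄)/τ_n.
Here τ₀ = 1/101.1 = 0.009891 and τ_data = 17/59.2 = 0.287162, so τ_n = 0.297053.
Rearranging for μ₀: μ₀ = (μ_n·τ_n − τ_data·x̄)/τ₀ = (-19.0770·0.297053 − 0.287162·-19.4) / 0.009891 = -0.095937/0.009891 ≈ -9.7.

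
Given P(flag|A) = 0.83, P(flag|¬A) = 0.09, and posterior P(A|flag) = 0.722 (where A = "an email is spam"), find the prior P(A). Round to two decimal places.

P(A) = 0.22

In odds form, posterior odds = prior odds × likelihood ratio, so prior odds = posterior odds ÷ LR.
Posterior odds = 0.722/(1−0.722) = 2.5971. LR = 0.83/0.09 = 9.2222.
Prior odds = 2.5971/9.2222 = 0.2816, so P(A) = 0.2816/(1+0.2816) ≈ 0.22.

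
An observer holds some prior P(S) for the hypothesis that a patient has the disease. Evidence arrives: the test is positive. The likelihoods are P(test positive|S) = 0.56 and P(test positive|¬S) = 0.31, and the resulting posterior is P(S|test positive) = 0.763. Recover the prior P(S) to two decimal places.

P(S) = 0.64

Bayes' rule in odds form gives O(S|E) = O(S)·[P(E|S)/P(E|¬S)], hence O(S) = O(S|E)/LR.
Posterior odds = 0.763/(1−0.763) = 3.2194. LR = 0.56/0.31 = 1.8065.
Prior odds = 3.2194/1.8065 = 1.7821, so P(S) = 1.7821/(1+1.7821) ≈ 0.64.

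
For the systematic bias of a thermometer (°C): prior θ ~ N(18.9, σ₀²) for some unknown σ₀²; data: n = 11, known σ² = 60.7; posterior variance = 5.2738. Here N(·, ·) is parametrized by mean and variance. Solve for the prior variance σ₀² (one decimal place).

σ₀² = 119.1

Posterior precision equals prior precision plus data precision: 1/σ_n² = 1/σ₀² + n/σ².
So 1/σ₀² = 1/5.2738 − 11/60.7 = 0.189617 − 0.181219 = 0.008398.
Hence σ₀² = 1/0.008398 ≈ 119.1.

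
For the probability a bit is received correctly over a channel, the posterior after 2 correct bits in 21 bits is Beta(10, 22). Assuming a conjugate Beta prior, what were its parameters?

A Beta(a, b) prior with s successes and f failures in binomial data gives a Beta(a+s, b+f) posterior.
Subtract the data counts: 10−2=8, 22−19=3.

Beta(8, 3)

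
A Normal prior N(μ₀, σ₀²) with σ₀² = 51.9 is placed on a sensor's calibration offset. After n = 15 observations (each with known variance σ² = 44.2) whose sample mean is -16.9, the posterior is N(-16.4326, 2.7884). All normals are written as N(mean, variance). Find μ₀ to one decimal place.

With known observation variance, the Normal–Normal posterior has precision τ_n = τ₀ + n/σ² and mean μ_n = (τ₀μ₀ + (n/σ²)x̄)/τ_n.
Here τ₀ = 1/51.9 = 0.019268 and τ_data = 15/44.2 = 0.339367, so τ_n = 0.358635.
Rearranging for μ₀: μ₀ = (μ_n·τ_n − τ_data·x̄)/τ₀ = (-16.4326·0.358635 − 0.339367·-16.9) / 0.019268 = -0.158003/0.019268 ≈ -8.2.

μ₀ = -8.2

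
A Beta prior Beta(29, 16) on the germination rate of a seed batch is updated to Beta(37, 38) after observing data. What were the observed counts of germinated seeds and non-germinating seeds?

A Beta(a, b) prior with s successes and f failures in binomial data gives a Beta(a+s, b+f) posterior.
Match parameters: s=37−29=8, f=38−16=22.

8 germinated seeds and 22 non-germinating seeds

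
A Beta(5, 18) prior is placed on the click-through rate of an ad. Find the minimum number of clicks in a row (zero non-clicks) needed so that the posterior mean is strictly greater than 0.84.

k = 90

After k clicks and 0 non-clicks the posterior is Beta(5+k, 18), with mean (5+k)/(5+18+k).
Set (5+k)/(23+k) > 0.84 and solve: k > (0.84·23 − 5)/(1 − 0.84) = 89.500.
The smallest integer exceeding 89.500 is 90.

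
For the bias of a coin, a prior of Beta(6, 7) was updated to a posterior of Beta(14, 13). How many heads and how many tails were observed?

8 heads and 6 tails

Under Beta–binomial conjugacy the posterior parameters are (a+s, b+f).
Match parameters: s=14−6=8, f=13−7=6.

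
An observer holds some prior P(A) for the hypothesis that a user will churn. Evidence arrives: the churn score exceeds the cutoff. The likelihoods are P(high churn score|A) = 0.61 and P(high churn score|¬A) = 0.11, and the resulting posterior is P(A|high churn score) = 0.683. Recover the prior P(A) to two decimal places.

P(A) = 0.28

Bayes' rule in odds form gives O(A|E) = O(A)·[P(E|A)/P(E|¬A)], hence O(A) = O(A|E)/LR.
Posterior odds = 0.683/(1−0.683) = 2.1546. LR = 0.61/0.11 = 5.5455.
Prior odds = 2.1546/5.5455 = 0.3885, so P(A) = 0.3885/(1+0.3885) ≈ 0.28.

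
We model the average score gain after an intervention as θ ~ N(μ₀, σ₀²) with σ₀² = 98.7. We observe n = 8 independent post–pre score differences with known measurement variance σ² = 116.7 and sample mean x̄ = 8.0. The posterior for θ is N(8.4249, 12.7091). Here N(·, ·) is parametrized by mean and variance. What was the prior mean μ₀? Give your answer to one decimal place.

The posterior mean is a precision-weighted average: μ_n = (τ₀μ₀ + τ_data·x̄)/(τ₀+τ_data), with τ₀=1/σ₀² and τ_data=n/σ².
Here τ₀ = 1/98.7 = 0.010132 and τ_data = 8/116.7 = 0.068552, so τ_n = 0.078684.
Rearranging for μ₀: μ₀ = (μ_n·τ_n − τ_data·x̄)/τ₀ = (8.4249·0.078684 − 0.068552·8.0) / 0.010132 = 0.114489/0.010132 ≈ 11.3.

μ₀ = 11.3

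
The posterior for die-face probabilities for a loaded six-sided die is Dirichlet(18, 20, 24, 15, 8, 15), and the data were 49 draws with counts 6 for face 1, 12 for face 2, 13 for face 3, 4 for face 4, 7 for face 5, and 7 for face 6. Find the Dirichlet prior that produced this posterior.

For a Dirichlet(α) prior with multinomial counts c, the posterior is Dirichlet(α + c) componentwise.
Subtract each count from the matching posterior parameter: 18−6=12, 20−12=8, 24−13=11, 15−4=11, 8−7=1, 15−7=8.

Dirichlet(12, 8, 11, 11, 1, 8)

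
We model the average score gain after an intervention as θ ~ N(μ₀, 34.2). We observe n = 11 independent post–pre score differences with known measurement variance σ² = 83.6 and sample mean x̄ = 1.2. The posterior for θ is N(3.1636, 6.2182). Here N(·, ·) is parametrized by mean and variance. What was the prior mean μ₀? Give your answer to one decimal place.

The posterior mean is a precision-weighted average: μ_n = (τ₀μ₀ + τ_data·x̄)/(τ₀+τ_data), with τ₀=1/σ₀² and τ_data=n/σ².
Here τ₀ = 1/34.2 = 0.029240 and τ_data = 11/83.6 = 0.131579, so τ_n = 0.160819.
Rearranging for μ₀: μ₀ = (μ_n·τ_n − τ_data·x̄)/τ₀ = (3.1636·0.160819 − 0.131579·1.2) / 0.029240 = 0.350872/0.029240 ≈ 12.0.

μ₀ = 12.0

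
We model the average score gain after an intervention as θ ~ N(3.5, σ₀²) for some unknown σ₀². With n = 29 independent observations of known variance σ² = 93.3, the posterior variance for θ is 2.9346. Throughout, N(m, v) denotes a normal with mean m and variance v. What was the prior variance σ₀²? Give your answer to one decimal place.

Posterior precision equals prior precision plus data precision: 1/σ_n² = 1/σ₀² + n/σ².
So 1/σ₀² = 1/2.9346 − 29/93.3 = 0.340762 − 0.310825 = 0.029937.
Hence σ₀² = 1/0.029937 ≈ 33.4.

σ₀² = 33.4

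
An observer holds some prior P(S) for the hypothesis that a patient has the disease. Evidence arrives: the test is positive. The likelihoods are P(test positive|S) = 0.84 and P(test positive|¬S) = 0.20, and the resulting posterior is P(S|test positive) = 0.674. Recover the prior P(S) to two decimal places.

P(S) = 0.33

In odds form, posterior odds = prior odds × likelihood ratio, so prior odds = posterior odds ÷ LR.
Posterior odds = 0.674/(1−0.674) = 2.0675. LR = 0.84/0.20 = 4.2000.
Prior odds = 2.0675/4.2000 = 0.4923, so P(S) = 0.4923/(1+0.4923) ≈ 0.33.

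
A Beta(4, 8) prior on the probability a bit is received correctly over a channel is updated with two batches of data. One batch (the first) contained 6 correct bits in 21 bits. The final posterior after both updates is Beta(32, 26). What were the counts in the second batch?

22 correct bits and 3 errors

Sequential conjugate updates are equivalent to a single update on the pooled data, so total successes = posterior α − prior α and total failures = posterior β − prior β.
Total across both batches: 32−4=28 correct bits, 26−8=18 errors.
Subtract the first batch: 28−6=22 correct bits and 18−15=3 errors.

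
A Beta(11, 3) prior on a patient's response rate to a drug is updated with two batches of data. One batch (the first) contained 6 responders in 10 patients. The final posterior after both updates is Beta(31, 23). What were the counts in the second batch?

14 responders and 16 non-responders

Because Beta–binomial updating is additive in the counts, the combined data contributed (α_post−α_prior, β_post−β_prior) successes and failures.
Total across both batches: 31−11=20 responders, 23−3=20 non-responders.
Subtract the first batch: 20−6=14 responders and 20−4=16 non-responders.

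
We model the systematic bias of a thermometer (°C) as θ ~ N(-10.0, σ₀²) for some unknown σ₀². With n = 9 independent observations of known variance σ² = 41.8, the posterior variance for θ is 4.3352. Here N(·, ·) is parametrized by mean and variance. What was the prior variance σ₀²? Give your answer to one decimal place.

σ₀² = 65.1

Posterior precision equals prior precision plus data precision: 1/σ_n² = 1/σ₀² + n/σ².
So 1/σ₀² = 1/4.3352 − 9/41.8 = 0.230670 − 0.215311 = 0.015359.
Hence σ₀² = 1/0.015359 ≈ 65.1.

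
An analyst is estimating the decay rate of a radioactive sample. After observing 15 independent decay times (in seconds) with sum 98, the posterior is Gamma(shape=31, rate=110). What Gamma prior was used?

Gamma(shape=16, rate=12)

For an exponential likelihood with a Gamma(α, β) prior on the rate, n observations with total T give posterior Gamma(α+n, β+T).
So α = 31 − 15 = 16 and β = 110 − 98 = 12.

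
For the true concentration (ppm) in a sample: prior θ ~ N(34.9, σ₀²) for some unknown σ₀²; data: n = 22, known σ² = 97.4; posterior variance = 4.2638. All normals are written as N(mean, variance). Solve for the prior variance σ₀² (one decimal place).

σ₀² = 115.5

Posterior precision equals prior precision plus data precision: 1/σ_n² = 1/σ₀² + n/σ².
So 1/σ₀² = 1/4.2638 − 22/97.4 = 0.234533 − 0.225873 = 0.008660.
Hence σ₀² = 1/0.008660 ≈ 115.5.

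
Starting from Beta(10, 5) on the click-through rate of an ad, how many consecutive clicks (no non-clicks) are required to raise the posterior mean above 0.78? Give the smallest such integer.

After k clicks and 0 non-clicks the posterior is Beta(10+k, 5), with mean (10+k)/(10+5+k).
Set (10+k)/(15+k) > 0.78 and solve: k > (0.78·15 − 10)/(1 − 0.78) = 7.727.
The smallest integer exceeding 7.727 is 8.

k = 8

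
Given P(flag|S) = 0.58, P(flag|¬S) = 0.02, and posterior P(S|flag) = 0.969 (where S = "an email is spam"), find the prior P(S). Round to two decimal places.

P(S) = 0.52

Bayes' rule in odds form gives O(S|E) = O(S)·[P(E|S)/P(E|¬S)], hence O(S) = O(S|E)/LR.
Posterior odds = 0.969/(1−0.969) = 31.2581. LR = 0.58/0.02 = 29.0000.
Prior odds = 31.2581/29.0000 = 1.0779, so P(S) = 1.0779/(1+1.0779) ≈ 0.52.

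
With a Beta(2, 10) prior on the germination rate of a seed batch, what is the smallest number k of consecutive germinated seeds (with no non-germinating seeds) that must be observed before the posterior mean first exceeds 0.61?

k = 14

After k germinated seeds and 0 non-germinating seeds the posterior is Beta(2+k, 10), with mean (2+k)/(2+10+k).
Set (2+k)/(12+k) > 0.61 and solve: k > (0.61·12 − 2)/(1 − 0.61) = 13.641.
The smallest integer exceeding 13.641 is 14, and checking k=14: (16)/(26) = 0.6154 > 0.61.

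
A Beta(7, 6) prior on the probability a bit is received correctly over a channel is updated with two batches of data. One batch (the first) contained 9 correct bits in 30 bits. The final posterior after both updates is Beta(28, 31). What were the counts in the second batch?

12 correct bits and 4 errors

Sequential conjugate updates are equivalent to a single update on the pooled data, so total successes = posterior α − prior α and total failures = posterior β − prior β.
Total across both batches: 28−7=21 correct bits, 31−6=25 errors.
Subtract the first batch: 21−9=12 correct bits and 25−21=4 errors.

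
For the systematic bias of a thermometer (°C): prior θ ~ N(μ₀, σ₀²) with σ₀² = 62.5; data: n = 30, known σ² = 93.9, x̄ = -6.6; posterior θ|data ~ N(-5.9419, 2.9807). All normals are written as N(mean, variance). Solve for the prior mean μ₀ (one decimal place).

μ₀ = 7.2

With known observation variance, the Normal–Normal posterior has precision τ_n = τ₀ + n/σ² and mean μ_n = (τ₀μ₀ + (n/σ²)x̄)/τ_n.
Here τ₀ = 1/62.5 = 0.016000 and τ_data = 30/93.9 = 0.319489, so τ_n = 0.335489.
Rearranging for μ₀: μ₀ = (μ_n·τ_n − τ_data·x̄)/τ₀ = (-5.9419·0.335489 − 0.319489·-6.6) / 0.016000 = 0.115185/0.016000 ≈ 7.2.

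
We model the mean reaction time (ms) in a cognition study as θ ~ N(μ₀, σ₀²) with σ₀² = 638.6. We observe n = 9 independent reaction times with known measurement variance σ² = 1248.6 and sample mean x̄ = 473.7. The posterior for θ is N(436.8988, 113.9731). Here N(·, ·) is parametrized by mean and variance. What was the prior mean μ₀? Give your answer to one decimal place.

μ₀ = 267.5

The posterior mean is a precision-weighted average: μ_n = (τ₀μ₀ + τ_data·x̄)/(τ₀+τ_data), with τ₀=1/σ₀² and τ_data=n/σ².
Here τ₀ = 1/638.6 = 0.001566 and τ_data = 9/1248.6 = 0.007208, so τ_n = 0.008774.
Rearranging for μ₀: μ₀ = (μ_n·τ_n − τ_data·x̄)/τ₀ = (436.8988·0.008774 − 0.007208·473.7) / 0.001566 = 0.418920/0.001566 ≈ 267.5.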